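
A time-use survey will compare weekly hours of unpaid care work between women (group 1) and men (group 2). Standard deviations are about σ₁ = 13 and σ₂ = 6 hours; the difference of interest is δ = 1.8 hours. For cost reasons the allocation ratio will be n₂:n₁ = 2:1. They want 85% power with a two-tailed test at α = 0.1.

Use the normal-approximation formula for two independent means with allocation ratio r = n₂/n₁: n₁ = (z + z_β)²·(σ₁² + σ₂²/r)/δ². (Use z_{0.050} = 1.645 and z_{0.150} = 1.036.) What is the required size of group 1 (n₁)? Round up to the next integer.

n₁ = (z_{α/2} + z_β)² · (σ₁² + σ₂²/r) / δ²
   = (1.645 + 1.036)² · (13² + 6²/2) / 1.8²
   = 7.1878 · (169 + 18) / 3.24
   = 7.1878 · 187 / 3.24
   = 414.85
Round up → n₁ = 415; n₂ = r·n₁ = 2 × 415 = 830.

n₁ = 415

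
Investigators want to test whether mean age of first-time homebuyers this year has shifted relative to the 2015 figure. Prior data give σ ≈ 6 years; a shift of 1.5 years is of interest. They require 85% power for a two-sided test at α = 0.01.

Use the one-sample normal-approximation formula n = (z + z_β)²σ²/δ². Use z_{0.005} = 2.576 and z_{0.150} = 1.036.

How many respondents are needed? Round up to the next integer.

n = (z_{α/2} + z_β)² · σ² / δ²
  = (2.576 + 1.036)² · 6² / 1.5²
  = 13.0465 · 36 / 2.25
  = 208.74
Round up → n = 209.

n = 209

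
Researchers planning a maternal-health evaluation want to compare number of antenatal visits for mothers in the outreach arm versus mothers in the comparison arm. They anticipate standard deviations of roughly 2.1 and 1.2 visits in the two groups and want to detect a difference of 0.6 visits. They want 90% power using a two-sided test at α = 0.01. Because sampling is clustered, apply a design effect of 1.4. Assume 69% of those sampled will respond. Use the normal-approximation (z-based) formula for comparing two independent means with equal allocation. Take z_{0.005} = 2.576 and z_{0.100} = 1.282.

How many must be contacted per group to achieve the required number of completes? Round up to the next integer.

n = 491 per group

n = (z_{α/2} + z_β)² · (σ₁² + σ₂²) / δ²
  = (2.576 + 1.282)² · (2.1² + 1.2² = 5.85) / 0.6²
  = 14.8842 · 5.85 / 0.36
  = 241.87
Design effect: 1.4 × 241.87 = 338.61.
Adjust for 69% response: 338.61 / 0.69 = 490.75.
Round up → n = 491 per group.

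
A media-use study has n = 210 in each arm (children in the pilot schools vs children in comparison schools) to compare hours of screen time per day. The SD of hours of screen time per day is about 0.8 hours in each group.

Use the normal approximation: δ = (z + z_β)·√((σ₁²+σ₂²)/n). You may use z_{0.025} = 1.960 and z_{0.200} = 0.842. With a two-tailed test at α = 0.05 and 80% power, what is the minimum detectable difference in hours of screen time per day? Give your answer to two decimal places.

δ = (z_{α/2} + z_β) · √((σ₁²+σ₂²)/n)
  = (1.960 + 0.842) · √(1.28/210)
  = 2.802 · √0.0061
  = 2.802 · 0.0781
  = 0.2188

Minimum detectable difference ≈ 0.22 hours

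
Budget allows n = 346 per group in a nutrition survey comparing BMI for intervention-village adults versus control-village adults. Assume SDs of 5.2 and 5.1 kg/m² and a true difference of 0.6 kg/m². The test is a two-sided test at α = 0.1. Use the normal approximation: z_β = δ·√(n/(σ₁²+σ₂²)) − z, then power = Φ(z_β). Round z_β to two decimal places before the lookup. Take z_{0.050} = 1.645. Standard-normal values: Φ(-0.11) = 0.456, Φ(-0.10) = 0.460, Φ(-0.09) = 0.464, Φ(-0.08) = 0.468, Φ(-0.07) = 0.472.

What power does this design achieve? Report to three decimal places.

Power ≈ 0.456

z_β = δ·√(n/(σ₁²+σ₂²)) − z_{α/2}
    = 0.6 · √(346/53.05) − 1.645
    = 0.6 · 2.55385 − 1.645
    = 1.5323 − 1.645 = -0.1127 → -0.11
Power = Φ(-0.11) = 0.456.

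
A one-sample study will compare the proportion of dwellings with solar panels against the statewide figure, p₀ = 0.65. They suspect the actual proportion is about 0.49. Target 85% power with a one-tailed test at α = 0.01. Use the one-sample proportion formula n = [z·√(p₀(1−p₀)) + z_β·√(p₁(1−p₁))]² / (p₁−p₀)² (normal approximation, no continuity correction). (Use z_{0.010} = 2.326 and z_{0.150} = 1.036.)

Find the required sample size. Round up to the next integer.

n = 104

n = [z_α·√(p₀q₀) + z_β·√(p₁q₁)]² / (p₁ − p₀)²
  = [2.326·√(0.65·0.35) + 1.036·√(0.49·0.51)]² / (-0.16)²
  = [2.326·0.4770 + 1.036·0.4999]² / 0.0256
  = [1.6273]² / 0.0256
  = 103.45
Round up → n = 104.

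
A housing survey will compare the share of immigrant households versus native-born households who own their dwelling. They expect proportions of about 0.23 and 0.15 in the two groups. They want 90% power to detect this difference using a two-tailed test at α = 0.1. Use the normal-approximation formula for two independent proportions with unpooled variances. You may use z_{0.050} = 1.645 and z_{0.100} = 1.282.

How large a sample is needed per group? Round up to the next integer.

n = 408 per group

n = (z_{α/2} + z_β)² · [p₁(1−p₁) + p₂(1−p₂)] / (p₁ − p₂)²
  = (1.645 + 1.282)² · (0.23·0.77 + 0.15·0.85) / (0.08)²
  = (2.927)² · (0.1771 + 0.1275) / 0.0064
  = 8.5673 · 0.3046 / 0.0064
  = 407.75
Round up → n = 408 per group.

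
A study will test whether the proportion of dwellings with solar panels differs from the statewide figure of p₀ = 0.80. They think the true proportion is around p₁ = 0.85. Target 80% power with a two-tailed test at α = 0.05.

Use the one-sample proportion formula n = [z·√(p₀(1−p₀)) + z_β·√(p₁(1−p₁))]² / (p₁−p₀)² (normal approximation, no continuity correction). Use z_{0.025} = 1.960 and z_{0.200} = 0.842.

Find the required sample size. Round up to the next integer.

n = [z_{α/2}·√(p₀q₀) + z_β·√(p₁q₁)]² / (p₁ − p₀)²
  = [1.960·√(0.80·0.20) + 0.842·√(0.85·0.15)]² / (0.05)²
  = [1.960·0.4000 + 0.842·0.3571]² / 0.0025
  = [1.0847]² / 0.0025
  = 470.59
Round up → n = 471.

n = 471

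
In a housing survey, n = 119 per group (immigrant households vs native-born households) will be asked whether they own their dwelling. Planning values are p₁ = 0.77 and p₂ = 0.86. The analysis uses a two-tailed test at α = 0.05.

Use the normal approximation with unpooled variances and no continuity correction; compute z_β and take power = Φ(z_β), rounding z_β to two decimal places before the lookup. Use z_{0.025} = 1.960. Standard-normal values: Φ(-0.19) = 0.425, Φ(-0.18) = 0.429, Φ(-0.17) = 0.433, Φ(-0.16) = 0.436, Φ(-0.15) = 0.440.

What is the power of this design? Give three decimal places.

z_β = |p₁−p₂|·√(n/[p₁q₁+p₂q₂]) − z_{α/2}
    = 0.09 · √(119/0.2975) − 1.960
    = 0.09 · 20.0000 − 1.960
    = 1.8000 − 1.960 = -0.1600 → -0.16
Power = Φ(-0.16) = 0.436.

Power ≈ 0.436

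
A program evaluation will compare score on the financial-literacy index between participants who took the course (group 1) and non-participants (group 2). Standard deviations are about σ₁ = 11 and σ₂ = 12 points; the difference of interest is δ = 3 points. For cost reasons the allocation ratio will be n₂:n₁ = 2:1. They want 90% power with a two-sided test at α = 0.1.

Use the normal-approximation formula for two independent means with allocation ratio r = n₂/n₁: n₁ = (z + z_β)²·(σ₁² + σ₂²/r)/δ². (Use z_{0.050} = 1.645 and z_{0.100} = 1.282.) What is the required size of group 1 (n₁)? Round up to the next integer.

n₁ = (z_{α/2} + z_β)² · (σ₁² + σ₂²/r) / δ²
   = (1.645 + 1.282)² · (11² + 12²/2) / 3²
   = 8.5673 · (121 + 72) / 9
   = 8.5673 · 193 / 9
   = 183.72
Round up → n₁ = 184; n₂ = r·n₁ = 2 × 184 = 368.

n₁ = 184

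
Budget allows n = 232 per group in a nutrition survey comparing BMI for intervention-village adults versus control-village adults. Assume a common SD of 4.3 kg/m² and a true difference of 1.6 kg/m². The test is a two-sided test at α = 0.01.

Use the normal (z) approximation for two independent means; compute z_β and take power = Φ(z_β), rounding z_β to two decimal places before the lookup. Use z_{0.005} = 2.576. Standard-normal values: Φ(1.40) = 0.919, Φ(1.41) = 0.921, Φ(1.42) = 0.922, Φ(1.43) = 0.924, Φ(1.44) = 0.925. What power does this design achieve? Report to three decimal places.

z_β = δ·√(n/(σ₁²+σ₂²)) − z_{α/2}
    = 1.6 · √(232/36.98) − 2.576
    = 1.6 · 2.50473 − 2.576
    = 4.0076 − 2.576 = 1.4316 → 1.43
Power = Φ(1.43) = 0.924.

Power ≈ 0.924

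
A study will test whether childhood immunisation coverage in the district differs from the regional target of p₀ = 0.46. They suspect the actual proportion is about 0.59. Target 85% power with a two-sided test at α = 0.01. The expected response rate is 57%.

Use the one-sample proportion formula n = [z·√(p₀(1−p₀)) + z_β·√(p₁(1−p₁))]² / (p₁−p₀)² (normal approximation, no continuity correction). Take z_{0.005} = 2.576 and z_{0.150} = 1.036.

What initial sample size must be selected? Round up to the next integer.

n = 334

n = [z_{α/2}·√(p₀q₀) + z_β·√(p₁q₁)]² / (p₁ − p₀)²
  = [2.576·√(0.46·0.54) + 1.036·√(0.59·0.41)]² / (0.13)²
  = [2.576·0.4984 + 1.036·0.4918]² / 0.0169
  = [1.7934]² / 0.0169
  = 190.31
Adjust for 57% response: 190.31 / 0.57 = 333.89.
Round up → n = 334.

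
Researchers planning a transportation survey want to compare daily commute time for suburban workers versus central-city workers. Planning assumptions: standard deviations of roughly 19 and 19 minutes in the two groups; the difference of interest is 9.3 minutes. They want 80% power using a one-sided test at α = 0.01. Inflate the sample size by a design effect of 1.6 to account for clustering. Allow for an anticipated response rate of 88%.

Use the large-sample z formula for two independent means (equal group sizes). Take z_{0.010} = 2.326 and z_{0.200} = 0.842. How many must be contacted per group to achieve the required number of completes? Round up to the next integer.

n = 153 per group

n = (z_α + z_β)² · (σ₁² + σ₂²) / δ²
  = (2.326 + 0.842)² · (19² + 19² = 722) / 9.3²
  = 10.0362 · 722 / 86.49
  = 83.78
Design effect: 1.6 × 83.78 = 134.05.
Adjust for 88% response: 134.05 / 0.88 = 152.33.
Round up → n = 153 per group.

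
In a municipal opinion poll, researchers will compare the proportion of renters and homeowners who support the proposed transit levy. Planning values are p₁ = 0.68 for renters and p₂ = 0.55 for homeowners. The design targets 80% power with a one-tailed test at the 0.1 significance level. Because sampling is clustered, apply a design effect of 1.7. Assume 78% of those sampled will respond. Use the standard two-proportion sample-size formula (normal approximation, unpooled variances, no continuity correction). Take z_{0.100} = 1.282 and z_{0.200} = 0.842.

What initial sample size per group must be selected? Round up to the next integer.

n = (z_α + z_β)² · [p₁(1−p₁) + p₂(1−p₂)] / (p₁ − p₂)²
  = (1.282 + 0.842)² · (0.68·0.32 + 0.55·0.45) / (0.13)²
  = (2.124)² · (0.2176 + 0.2475) / 0.0169
  = 4.5114 · 0.4651 / 0.0169
  = 124.16
Design effect: 1.7 × 124.16 = 211.07.
Adjust for 78% response: 211.07 / 0.78 = 270.60.
Round up → n = 271 per group.

n = 271 per group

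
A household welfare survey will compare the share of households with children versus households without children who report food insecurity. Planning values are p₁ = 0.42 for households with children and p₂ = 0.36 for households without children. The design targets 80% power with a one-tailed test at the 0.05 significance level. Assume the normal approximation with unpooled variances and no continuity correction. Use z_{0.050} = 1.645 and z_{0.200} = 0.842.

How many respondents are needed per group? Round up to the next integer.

n = 815 per group

n = (z_α + z_β)² · [p₁(1−p₁) + p₂(1−p₂)] / (p₁ − p₂)²
  = (1.645 + 0.842)² · (0.42·0.58 + 0.36·0.64) / (0.06)²
  = (2.487)² · (0.2436 + 0.2304) / 0.0036
  = 6.1852 · 0.4740 / 0.0036
  = 814.38
Round up → n = 815 per group.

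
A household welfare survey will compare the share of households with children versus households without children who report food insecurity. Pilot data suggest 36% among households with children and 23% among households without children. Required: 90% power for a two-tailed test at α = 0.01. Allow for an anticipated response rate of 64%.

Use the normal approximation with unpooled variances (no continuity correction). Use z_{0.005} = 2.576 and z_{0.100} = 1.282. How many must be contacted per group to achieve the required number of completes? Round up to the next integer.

n = (z_{α/2} + z_β)² · [p₁(1−p₁) + p₂(1−p₂)] / (p₁ − p₂)²
  = (2.576 + 1.282)² · (0.36·0.64 + 0.23·0.77) / (0.13)²
  = (3.858)² · (0.2304 + 0.1771) / 0.0169
  = 14.8842 · 0.4075 / 0.0169
  = 358.89
Adjust for 64% response: 358.89 / 0.64 = 560.77.
Round up → n = 561 per group.

n = 561 per group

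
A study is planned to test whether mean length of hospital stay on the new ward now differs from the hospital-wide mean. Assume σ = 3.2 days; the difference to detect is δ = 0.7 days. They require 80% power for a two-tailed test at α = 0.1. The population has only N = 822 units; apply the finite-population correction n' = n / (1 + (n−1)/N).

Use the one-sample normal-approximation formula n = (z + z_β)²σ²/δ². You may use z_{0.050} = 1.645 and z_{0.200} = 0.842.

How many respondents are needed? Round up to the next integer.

n = 112

n = (z_{α/2} + z_β)² · σ² / δ²
  = (1.645 + 0.842)² · 3.2² / 0.7²
  = 6.1852 · 10.24 / 0.49
  = 129.26
Finite-population correction (N = 822): 129.26 / (1 + (129.26 − 1)/822) = 111.81.
Round up → n = 112.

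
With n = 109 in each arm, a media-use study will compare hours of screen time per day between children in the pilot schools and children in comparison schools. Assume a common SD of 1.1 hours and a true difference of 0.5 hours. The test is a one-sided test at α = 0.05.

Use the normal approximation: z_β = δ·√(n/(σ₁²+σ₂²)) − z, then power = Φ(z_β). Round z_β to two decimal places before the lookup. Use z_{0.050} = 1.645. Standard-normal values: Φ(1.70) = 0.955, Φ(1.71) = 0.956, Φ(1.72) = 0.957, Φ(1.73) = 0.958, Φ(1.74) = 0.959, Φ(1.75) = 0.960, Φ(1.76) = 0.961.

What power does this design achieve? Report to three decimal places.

Power ≈ 0.956

z_β = δ·√(n/(σ₁²+σ₂²)) − z_α
    = 0.5 · √(109/2.42) − 1.645
    = 0.5 · 6.71128 − 1.645
    = 3.3556 − 1.645 = 1.7106 → 1.71
Power = Φ(1.71) = 0.956.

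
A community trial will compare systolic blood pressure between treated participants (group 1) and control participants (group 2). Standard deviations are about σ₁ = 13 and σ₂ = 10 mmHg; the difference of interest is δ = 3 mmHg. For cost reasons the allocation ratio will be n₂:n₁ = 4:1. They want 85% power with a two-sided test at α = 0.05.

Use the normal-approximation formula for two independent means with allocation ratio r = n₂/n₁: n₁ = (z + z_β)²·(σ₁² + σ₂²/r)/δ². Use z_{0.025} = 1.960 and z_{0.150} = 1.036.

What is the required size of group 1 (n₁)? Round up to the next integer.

n₁ = (z_{α/2} + z_β)² · (σ₁² + σ₂²/r) / δ²
   = (1.960 + 1.036)² · (13² + 10²/4) / 3²
   = 8.9760 · (169 + 25) / 9
   = 8.9760 · 194 / 9
   = 193.48
Round up → n₁ = 194; n₂ = r·n₁ = 4 × 194 = 776.

n₁ = 194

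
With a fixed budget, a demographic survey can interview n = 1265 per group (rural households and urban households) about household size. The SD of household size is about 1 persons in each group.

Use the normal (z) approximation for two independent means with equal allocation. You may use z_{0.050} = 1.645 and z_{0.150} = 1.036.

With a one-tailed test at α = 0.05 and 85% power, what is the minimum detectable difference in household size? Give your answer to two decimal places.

δ = (z_α + z_β) · √((σ₁²+σ₂²)/n)
  = (1.645 + 1.036) · √(2/1265)
  = 2.681 · √0.00158
  = 2.681 · 0.0398
  = 0.1066

Minimum detectable difference ≈ 0.11 persons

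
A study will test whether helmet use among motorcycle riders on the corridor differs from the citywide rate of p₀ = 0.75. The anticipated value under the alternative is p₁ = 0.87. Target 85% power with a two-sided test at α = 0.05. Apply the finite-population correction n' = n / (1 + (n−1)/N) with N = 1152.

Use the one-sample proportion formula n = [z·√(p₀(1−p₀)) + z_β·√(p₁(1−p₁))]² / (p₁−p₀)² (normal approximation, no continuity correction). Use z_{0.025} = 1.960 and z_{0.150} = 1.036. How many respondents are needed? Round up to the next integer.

n = [z_{α/2}·√(p₀q₀) + z_β·√(p₁q₁)]² / (p₁ − p₀)²
  = [1.960·√(0.75·0.25) + 1.036·√(0.87·0.13)]² / (0.12)²
  = [1.960·0.4330 + 1.036·0.3363]² / 0.0144
  = [1.1971]² / 0.0144
  = 99.52
Finite-population correction (N = 1152): 99.52 / (1 + (99.52 − 1)/1152) = 91.68.
Round up → n = 92.

n = 92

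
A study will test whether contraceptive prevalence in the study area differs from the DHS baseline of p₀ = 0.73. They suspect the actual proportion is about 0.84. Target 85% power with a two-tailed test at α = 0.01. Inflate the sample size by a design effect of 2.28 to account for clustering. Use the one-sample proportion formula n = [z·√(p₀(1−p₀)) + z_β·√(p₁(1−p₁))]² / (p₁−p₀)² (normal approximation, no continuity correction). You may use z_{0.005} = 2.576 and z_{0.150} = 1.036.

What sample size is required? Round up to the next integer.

n = 438

n = [z_{α/2}·√(p₀q₀) + z_β·√(p₁q₁)]² / (p₁ − p₀)²
  = [2.576·√(0.73·0.27) + 1.036·√(0.84·0.16)]² / (0.11)²
  = [2.576·0.4440 + 1.036·0.3666]² / 0.0121
  = [1.5234]² / 0.0121
  = 191.81
Design effect: 2.28 × 191.81 = 437.32.
Round up → n = 438.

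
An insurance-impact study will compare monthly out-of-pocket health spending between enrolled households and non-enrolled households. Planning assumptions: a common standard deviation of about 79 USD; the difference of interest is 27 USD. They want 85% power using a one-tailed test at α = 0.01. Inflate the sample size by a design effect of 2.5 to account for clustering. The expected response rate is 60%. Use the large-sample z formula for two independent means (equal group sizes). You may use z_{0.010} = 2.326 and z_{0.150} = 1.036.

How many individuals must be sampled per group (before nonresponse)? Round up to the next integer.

n = 807 per group

n = (z_α + z_β)² · (σ₁² + σ₂²) / δ²
  = (2.326 + 1.036)² · (2·79² = 12482) / 27²
  = 11.3030 · 12482 / 729
  = 193.53
Design effect: 2.5 × 193.53 = 483.83.
Adjust for 60% response: 483.83 / 0.60 = 806.38.
Round up → n = 807 per group.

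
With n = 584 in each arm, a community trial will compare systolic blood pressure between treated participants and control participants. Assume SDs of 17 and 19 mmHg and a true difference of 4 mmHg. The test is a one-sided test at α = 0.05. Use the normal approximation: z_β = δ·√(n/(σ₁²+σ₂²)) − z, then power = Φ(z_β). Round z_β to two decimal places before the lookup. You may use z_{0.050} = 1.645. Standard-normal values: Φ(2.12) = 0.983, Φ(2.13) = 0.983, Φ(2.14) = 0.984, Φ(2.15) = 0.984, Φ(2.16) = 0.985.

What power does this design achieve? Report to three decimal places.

Power ≈ 0.984

z_β = δ·√(n/(σ₁²+σ₂²)) − z_α
    = 4 · √(584/650) − 1.645
    = 4 · 0.94787 − 1.645
    = 3.7915 − 1.645 = 2.1465 → 2.15
Power = Φ(2.15) = 0.984.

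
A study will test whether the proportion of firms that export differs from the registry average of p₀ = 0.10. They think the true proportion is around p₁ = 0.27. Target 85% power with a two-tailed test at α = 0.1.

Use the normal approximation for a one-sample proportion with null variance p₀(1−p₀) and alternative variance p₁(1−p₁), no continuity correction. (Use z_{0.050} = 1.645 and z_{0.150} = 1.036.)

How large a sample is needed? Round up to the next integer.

n = 32

n = [z_{α/2}·√(p₀q₀) + z_β·√(p₁q₁)]² / (p₁ − p₀)²
  = [1.645·√(0.10·0.90) + 1.036·√(0.27·0.73)]² / (0.17)²
  = [1.645·0.3000 + 1.036·0.4440]² / 0.0289
  = [0.9534]² / 0.0289
  = 31.46
Round up → n = 32.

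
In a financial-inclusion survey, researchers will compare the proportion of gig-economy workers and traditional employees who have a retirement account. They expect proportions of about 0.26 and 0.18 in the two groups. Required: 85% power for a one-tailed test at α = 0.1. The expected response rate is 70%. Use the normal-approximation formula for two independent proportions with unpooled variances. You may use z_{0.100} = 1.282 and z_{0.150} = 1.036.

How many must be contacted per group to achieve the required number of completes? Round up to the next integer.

n = (z_α + z_β)² · [p₁(1−p₁) + p₂(1−p₂)] / (p₁ − p₂)²
  = (1.282 + 1.036)² · (0.26·0.74 + 0.18·0.82) / (0.08)²
  = (2.318)² · (0.1924 + 0.1476) / 0.0064
  = 5.3731 · 0.3400 / 0.0064
  = 285.45
Adjust for 70% response: 285.45 / 0.70 = 407.78.
Round up → n = 408 per group.

n = 408 per group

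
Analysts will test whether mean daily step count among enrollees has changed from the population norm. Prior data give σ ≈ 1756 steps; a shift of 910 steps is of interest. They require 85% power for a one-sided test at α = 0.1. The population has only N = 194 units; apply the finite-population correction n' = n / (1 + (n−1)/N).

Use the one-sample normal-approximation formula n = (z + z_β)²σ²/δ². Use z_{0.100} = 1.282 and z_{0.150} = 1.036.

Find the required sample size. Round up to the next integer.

n = 19

n = (z_α + z_β)² · σ² / δ²
  = (1.282 + 1.036)² · 1756² / 910²
  = 5.3731 · 3083536 / 828100
  = 20.01
Finite-population correction (N = 194): 20.01 / (1 + (20.01 − 1)/194) = 18.22.
Round up → n = 19.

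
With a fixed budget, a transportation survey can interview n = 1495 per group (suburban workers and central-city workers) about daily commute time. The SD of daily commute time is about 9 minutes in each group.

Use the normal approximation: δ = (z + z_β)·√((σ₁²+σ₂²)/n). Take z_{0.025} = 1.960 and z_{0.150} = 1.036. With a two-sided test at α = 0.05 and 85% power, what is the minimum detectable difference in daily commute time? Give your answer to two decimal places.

δ = (z_{α/2} + z_β) · √((σ₁²+σ₂²)/n)
  = (1.960 + 1.036) · √(162/1495)
  = 2.996 · √0.10836
  = 2.996 · 0.3292
  = 0.9862

Minimum detectable difference ≈ 0.99 minutes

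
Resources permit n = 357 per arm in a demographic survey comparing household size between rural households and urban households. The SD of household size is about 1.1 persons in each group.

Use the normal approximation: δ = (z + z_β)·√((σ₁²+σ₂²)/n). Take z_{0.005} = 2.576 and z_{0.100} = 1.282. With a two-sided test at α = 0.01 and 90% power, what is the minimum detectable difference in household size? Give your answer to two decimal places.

δ = (z_{α/2} + z_β) · √((σ₁²+σ₂²)/n)
  = (2.576 + 1.282) · √(2.42/357)
  = 3.858 · √0.00678
  = 3.858 · 0.0823
  = 0.3176

Minimum detectable difference ≈ 0.32 persons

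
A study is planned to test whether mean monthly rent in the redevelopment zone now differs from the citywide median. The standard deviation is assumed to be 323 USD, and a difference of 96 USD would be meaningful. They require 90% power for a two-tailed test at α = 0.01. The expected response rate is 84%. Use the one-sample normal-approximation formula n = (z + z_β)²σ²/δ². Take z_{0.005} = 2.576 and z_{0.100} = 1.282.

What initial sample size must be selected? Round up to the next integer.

n = (z_{α/2} + z_β)² · σ² / δ²
  = (2.576 + 1.282)² · 323² / 96²
  = 14.8842 · 104329 / 9216
  = 168.50
Adjust for 84% response: 168.50 / 0.84 = 200.59.
Round up → n = 201.

n = 201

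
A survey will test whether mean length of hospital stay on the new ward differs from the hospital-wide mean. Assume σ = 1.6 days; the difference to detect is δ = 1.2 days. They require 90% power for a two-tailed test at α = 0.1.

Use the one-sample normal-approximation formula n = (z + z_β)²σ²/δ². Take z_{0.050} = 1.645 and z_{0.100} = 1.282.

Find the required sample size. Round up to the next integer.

n = (z_{α/2} + z_β)² · σ² / δ²
  = (1.645 + 1.282)² · 1.6² / 1.2²
  = 8.5673 · 2.56 / 1.44
  = 15.23
Round up → n = 16.

n = 16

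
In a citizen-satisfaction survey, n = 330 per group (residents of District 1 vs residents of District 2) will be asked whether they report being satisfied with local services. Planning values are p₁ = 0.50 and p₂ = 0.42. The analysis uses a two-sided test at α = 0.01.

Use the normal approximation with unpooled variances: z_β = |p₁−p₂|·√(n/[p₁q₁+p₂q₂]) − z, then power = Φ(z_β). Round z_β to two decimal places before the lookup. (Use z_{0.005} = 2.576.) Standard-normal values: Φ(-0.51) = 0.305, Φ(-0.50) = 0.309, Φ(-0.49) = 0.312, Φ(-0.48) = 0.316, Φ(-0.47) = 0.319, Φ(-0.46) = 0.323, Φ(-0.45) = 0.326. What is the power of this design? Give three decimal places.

z_β = |p₁−p₂|·√(n/[p₁q₁+p₂q₂]) − z_{α/2}
    = 0.08 · √(330/0.4936) − 2.576
    = 0.08 · 25.8565 − 2.576
    = 2.0685 − 2.576 = -0.5075 → -0.51
Power = Φ(-0.51) = 0.305.

Power ≈ 0.305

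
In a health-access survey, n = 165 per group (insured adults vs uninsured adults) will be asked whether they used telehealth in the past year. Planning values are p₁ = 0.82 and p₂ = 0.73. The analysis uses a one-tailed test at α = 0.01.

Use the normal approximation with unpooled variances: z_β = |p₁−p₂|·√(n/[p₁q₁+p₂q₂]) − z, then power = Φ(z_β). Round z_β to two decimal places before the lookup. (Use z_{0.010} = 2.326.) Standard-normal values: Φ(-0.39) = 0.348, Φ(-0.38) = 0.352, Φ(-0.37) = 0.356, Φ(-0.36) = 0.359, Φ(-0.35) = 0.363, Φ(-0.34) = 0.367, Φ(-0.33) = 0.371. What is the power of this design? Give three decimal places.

Power ≈ 0.359

z_β = |p₁−p₂|·√(n/[p₁q₁+p₂q₂]) − z_α
    = 0.09 · √(165/0.3447) − 2.326
    = 0.09 · 21.8787 − 2.326
    = 1.9691 − 2.326 = -0.3569 → -0.36
Power = Φ(-0.36) = 0.359.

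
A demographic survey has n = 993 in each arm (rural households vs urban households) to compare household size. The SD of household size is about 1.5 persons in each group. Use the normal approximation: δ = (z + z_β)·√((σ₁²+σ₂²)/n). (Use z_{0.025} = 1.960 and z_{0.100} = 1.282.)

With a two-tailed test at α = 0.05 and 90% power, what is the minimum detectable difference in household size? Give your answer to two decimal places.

δ = (z_{α/2} + z_β) · √((σ₁²+σ₂²)/n)
  = (1.960 + 1.282) · √(4.5/993)
  = 3.242 · √0.00453
  = 3.242 · 0.0673
  = 0.2182

Minimum detectable difference ≈ 0.22 persons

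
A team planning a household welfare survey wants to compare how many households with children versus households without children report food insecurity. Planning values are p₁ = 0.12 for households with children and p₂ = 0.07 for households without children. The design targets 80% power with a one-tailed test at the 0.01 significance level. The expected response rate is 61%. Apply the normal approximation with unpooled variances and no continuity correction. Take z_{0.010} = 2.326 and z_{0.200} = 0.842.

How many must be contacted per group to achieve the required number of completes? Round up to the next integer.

n = (z_α + z_β)² · [p₁(1−p₁) + p₂(1−p₂)] / (p₁ − p₂)²
  = (2.326 + 0.842)² · (0.12·0.88 + 0.07·0.93) / (0.05)²
  = (3.168)² · (0.1056 + 0.0651) / 0.0025
  = 10.0362 · 0.1707 / 0.0025
  = 685.27
Adjust for 61% response: 685.27 / 0.61 = 1123.40.
Round up → n = 1124 per group.

n = 1124 per group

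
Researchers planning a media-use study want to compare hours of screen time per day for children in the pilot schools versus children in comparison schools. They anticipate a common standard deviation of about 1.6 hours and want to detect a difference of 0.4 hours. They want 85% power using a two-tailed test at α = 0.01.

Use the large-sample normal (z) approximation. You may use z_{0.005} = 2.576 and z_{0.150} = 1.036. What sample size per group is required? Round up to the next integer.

n = (z_{α/2} + z_β)² · (σ₁² + σ₂²) / δ²
  = (2.576 + 1.036)² · (2·1.6² = 5.12) / 0.4²
  = 13.0465 · 5.12 / 0.16
  = 417.49
Round up → n = 418 per group.

n = 418 per group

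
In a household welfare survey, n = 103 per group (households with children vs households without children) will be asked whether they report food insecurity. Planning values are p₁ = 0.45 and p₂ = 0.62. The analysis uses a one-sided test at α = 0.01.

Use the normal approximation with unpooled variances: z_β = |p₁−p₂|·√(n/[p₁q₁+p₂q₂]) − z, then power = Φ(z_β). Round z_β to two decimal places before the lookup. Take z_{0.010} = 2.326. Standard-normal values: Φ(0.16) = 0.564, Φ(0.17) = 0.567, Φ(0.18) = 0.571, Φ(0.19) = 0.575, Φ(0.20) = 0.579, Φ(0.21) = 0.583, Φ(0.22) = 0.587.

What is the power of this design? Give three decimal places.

z_β = |p₁−p₂|·√(n/[p₁q₁+p₂q₂]) − z_α
    = 0.17 · √(103/0.4831) − 2.326
    = 0.17 · 14.6016 − 2.326
    = 2.4823 − 2.326 = 0.1563 → 0.16
Power = Φ(0.16) = 0.564.

Power ≈ 0.564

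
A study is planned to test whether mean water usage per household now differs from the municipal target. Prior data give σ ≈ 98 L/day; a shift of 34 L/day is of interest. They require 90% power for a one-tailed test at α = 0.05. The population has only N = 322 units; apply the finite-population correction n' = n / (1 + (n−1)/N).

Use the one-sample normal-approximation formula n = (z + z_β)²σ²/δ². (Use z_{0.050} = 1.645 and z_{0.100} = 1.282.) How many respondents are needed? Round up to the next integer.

n = (z_α + z_β)² · σ² / δ²
  = (1.645 + 1.282)² · 98² / 34²
  = 8.5673 · 9604 / 1156
  = 71.18
Finite-population correction (N = 322): 71.18 / (1 + (71.18 − 1)/322) = 58.44.
Round up → n = 59.

n = 59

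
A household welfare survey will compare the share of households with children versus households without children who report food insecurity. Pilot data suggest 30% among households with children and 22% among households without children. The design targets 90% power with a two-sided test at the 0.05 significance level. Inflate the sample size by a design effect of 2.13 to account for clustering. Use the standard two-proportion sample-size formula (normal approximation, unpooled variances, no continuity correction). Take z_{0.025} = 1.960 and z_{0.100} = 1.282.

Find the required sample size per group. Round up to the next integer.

n = (z_{α/2} + z_β)² · [p₁(1−p₁) + p₂(1−p₂)] / (p₁ − p₂)²
  = (1.960 + 1.282)² · (0.30·0.70 + 0.22·0.78) / (0.08)²
  = (3.242)² · (0.2100 + 0.1716) / 0.0064
  = 10.5106 · 0.3816 / 0.0064
  = 626.69
Design effect: 2.13 × 626.69 = 1334.85.
Round up → n = 1335 per group.

n = 1335 per group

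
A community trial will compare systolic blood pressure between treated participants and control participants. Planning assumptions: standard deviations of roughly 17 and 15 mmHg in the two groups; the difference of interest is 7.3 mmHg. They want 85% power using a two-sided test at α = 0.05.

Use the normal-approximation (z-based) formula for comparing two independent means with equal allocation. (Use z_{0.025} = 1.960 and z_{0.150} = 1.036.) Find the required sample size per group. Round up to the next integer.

n = 87 per group

n = (z_{α/2} + z_β)² · (σ₁² + σ₂²) / δ²
  = (1.960 + 1.036)² · (17² + 15² = 514) / 7.3²
  = 8.9760 · 514 / 53.29
  = 86.58
Round up → n = 87 per group.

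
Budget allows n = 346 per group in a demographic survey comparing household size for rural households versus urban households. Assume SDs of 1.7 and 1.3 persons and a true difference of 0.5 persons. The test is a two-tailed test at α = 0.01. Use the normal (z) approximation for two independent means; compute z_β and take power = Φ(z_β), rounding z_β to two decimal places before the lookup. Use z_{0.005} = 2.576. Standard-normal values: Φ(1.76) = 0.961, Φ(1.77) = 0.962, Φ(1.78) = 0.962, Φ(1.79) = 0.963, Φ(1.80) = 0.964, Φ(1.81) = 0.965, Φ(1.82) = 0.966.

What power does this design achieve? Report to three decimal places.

Power ≈ 0.962

z_β = δ·√(n/(σ₁²+σ₂²)) − z_{α/2}
    = 0.5 · √(346/4.58) − 2.576
    = 0.5 · 8.69171 − 2.576
    = 4.3459 − 2.576 = 1.7699 → 1.77
Power = Φ(1.77) = 0.962.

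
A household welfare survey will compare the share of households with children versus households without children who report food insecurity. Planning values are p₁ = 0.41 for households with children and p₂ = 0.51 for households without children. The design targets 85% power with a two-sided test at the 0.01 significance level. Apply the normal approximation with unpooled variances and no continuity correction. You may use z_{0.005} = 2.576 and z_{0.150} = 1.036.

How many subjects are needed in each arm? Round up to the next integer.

n = 642 per group

n = (z_{α/2} + z_β)² · [p₁(1−p₁) + p₂(1−p₂)] / (p₁ − p₂)²
  = (2.576 + 1.036)² · (0.41·0.59 + 0.51·0.49) / (-0.10)²
  = (3.612)² · (0.2419 + 0.2499) / 0.0100
  = 13.0465 · 0.4918 / 0.0100
  = 641.63
Round up → n = 642 per group.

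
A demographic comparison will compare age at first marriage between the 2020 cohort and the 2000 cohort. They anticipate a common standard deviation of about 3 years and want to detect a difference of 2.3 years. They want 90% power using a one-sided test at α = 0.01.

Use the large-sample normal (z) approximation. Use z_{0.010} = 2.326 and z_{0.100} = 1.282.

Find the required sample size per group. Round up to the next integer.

n = (z_α + z_β)² · (σ₁² + σ₂²) / δ²
  = (2.326 + 1.282)² · (2·3² = 18) / 2.3²
  = 13.0177 · 18 / 5.29
  = 44.29
Round up → n = 45 per group.

n = 45 per group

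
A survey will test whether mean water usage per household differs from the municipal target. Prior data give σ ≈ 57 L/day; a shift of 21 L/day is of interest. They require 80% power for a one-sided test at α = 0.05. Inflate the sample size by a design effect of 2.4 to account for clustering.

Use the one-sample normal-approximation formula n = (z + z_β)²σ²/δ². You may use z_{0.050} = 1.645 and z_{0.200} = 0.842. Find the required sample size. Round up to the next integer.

n = 110

n = (z_α + z_β)² · σ² / δ²
  = (1.645 + 0.842)² · 57² / 21²
  = 6.1852 · 3249 / 441
  = 45.57
Design effect: 2.4 × 45.57 = 109.36.
Round up → n = 110.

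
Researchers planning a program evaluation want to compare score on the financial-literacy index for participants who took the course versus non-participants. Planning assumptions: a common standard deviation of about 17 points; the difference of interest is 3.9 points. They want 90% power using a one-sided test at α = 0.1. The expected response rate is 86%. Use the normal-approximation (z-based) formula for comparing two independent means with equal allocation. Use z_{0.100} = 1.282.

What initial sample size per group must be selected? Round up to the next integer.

n = (z_α + z_β)² · (σ₁² + σ₂²) / δ²
  = (1.282 + 1.282)² · (2·17² = 578) / 3.9²
  = 6.5741 · 578 / 15.21
  = 249.82
Adjust for 86% response: 249.82 / 0.86 = 290.49.
Round up → n = 291 per group.

n = 291 per group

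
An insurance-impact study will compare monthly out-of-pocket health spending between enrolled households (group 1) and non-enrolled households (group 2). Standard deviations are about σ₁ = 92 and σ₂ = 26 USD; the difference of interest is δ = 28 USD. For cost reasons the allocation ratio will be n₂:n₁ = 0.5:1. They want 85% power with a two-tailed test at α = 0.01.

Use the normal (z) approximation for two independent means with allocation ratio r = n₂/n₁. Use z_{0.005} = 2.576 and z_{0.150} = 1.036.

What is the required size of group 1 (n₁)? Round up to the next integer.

n₁ = (z_{α/2} + z_β)² · (σ₁² + σ₂²/r) / δ²
   = (2.576 + 1.036)² · (92² + 26²/0.5) / 28²
   = 13.0465 · (8464 + 1352) / 784
   = 13.0465 · 9816 / 784
   = 163.35
Round up → n₁ = 164; n₂ = r·n₁ = 0.5 × 164 = 82.

n₁ = 164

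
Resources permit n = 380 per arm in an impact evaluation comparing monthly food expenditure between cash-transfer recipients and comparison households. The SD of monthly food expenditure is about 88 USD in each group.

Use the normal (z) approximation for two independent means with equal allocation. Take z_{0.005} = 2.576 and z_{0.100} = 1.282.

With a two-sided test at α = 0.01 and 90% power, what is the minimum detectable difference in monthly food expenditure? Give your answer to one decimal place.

δ = (z_{α/2} + z_β) · √((σ₁²+σ₂²)/n)
  = (2.576 + 1.282) · √(15488/380)
  = 3.858 · √40.7579
  = 3.858 · 6.3842
  = 24.6302

Minimum detectable difference ≈ 24.6 USD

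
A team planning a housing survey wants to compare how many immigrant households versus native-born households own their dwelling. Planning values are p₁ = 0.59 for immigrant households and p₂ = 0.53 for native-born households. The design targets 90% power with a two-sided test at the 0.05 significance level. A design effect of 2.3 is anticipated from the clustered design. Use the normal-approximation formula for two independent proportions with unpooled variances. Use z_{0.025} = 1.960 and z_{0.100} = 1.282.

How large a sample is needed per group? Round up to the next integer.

n = 3298 per group

n = (z_{α/2} + z_β)² · [p₁(1−p₁) + p₂(1−p₂)] / (p₁ − p₂)²
  = (1.960 + 1.282)² · (0.59·0.41 + 0.53·0.47) / (0.06)²
  = (3.242)² · (0.2419 + 0.2491) / 0.0036
  = 10.5106 · 0.4910 / 0.0036
  = 1433.52
Design effect: 2.3 × 1433.52 = 3297.11.
Round up → n = 3298 per group.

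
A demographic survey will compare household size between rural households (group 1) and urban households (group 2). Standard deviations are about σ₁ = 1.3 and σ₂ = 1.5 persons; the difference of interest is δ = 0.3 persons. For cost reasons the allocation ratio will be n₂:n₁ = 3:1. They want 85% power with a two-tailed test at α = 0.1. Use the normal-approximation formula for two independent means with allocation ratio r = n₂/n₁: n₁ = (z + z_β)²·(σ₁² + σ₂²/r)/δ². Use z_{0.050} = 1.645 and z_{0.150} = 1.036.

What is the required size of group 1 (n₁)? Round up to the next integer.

n₁ = 195

n₁ = (z_{α/2} + z_β)² · (σ₁² + σ₂²/r) / δ²
   = (1.645 + 1.036)² · (1.3² + 1.5²/3) / 0.3²
   = 7.1878 · (1.69 + 0.75) / 0.09
   = 7.1878 · 2.44 / 0.09
   = 194.87
Round up → n₁ = 195; n₂ = r·n₁ = 3 × 195 = 585.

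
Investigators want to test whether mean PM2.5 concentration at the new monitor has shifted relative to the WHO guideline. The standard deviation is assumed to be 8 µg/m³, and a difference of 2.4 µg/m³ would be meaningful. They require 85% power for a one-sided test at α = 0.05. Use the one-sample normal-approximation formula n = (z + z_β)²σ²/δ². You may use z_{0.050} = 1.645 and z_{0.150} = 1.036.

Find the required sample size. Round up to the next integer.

n = 80

n = (z_α + z_β)² · σ² / δ²
  = (1.645 + 1.036)² · 8² / 2.4²
  = 7.1878 · 64 / 5.76
  = 79.86
Round up → n = 80.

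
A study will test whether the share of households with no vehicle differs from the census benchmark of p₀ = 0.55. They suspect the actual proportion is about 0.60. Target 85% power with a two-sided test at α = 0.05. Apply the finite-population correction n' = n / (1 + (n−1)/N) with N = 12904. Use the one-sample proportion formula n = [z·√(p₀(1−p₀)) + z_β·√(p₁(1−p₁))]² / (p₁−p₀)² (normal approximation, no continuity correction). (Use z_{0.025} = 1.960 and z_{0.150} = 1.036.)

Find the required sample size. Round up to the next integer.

n = 824

n = [z_{α/2}·√(p₀q₀) + z_β·√(p₁q₁)]² / (p₁ − p₀)²
  = [1.960·√(0.55·0.45) + 1.036·√(0.60·0.40)]² / (0.05)²
  = [1.960·0.4975 + 1.036·0.4899]² / 0.0025
  = [1.4826]² / 0.0025
  = 879.27
Finite-population correction (N = 12904): 879.27 / (1 + (879.27 − 1)/12904) = 823.24.
Round up → n = 824.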